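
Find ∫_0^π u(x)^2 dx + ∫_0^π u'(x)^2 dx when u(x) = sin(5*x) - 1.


||u||_{H^1(0,π)}^2 = -4/5 + 14*π

u'(x) = 5*cos(5*x).
Expand u² and (u')² and integrate term by term on (0, π), using: for integers n ≥ 1, ∫_0^π sin²(nx) dx = ∫_0^π cos²(nx) dx = π/2; for n ≠ n', ∫_0^π sin(nx)sin(n'x) dx = ∫_0^π cos(nx)cos(n'x) dx = 0; and by product-to-sum, ∫_0^π sin(nx)cos(n'x) dx = ½∫_0^π [sin((n+n')x) + sin((n−n')x)] dx, which is 0 when n+n' is even and 2n/(n²−n'²) when n+n' is odd (it need not vanish on (0, π)). For the constant mode: ∫_0^π 1 dx = π, ∫_0^π cos(nx) dx = 0, ∫_0^π sin(nx) dx = (1−(−1)^n)/n.
  u² squared terms: (-1)²·∫1 dx = 1·π = π;  (1)²·∫sin(5x)² dx = 1·π/2 = π/2.
  u² cross terms: 2·(-1)·(1)·∫1·sin(5x) dx = -2·(2/5) = -4/5.
  So ∫_0^π u² dx = π + π/2 − 4/5 = -4/5 + 3*π/2.
  (u')² squared terms: (5)²·∫cos(5x)² dx = 25·π/2 = 25*π/2.
  So ∫_0^π (u')² dx = 25*π/2.
||u||_{H^1}^2 = (-4/5 + 3*π/2) + (25*π/2) = -4/5 + 14*π.


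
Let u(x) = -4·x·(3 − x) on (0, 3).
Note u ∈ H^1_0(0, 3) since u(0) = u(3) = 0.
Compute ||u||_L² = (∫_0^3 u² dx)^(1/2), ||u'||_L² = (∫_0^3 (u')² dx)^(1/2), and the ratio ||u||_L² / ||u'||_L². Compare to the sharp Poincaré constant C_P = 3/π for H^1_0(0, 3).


||u||_L² / ||u'||_L² = 3*sqrt(10)/10 < C_P = 3/π.

u(x) = -4·x·(3 − x), so u'(x) = 8*x - 12.
u(x) = -4·x·(3 − x) vanishes at x = 0 and x = 3, so u ∈ H^1_0(0, 3). Differentiate via the product rule and integrate the resulting polynomials term by term.
  ∫_0^3 u² dx = ∫_0^3 (16*x^4 - 96*x^3 + 144*x^2) dx. Term by term:
    ∫_0^3 16*x^4 dx = 3888/5;  ∫_0^3 -96*x^3 dx = -1944;  ∫_0^3 144*x^2 dx = 1296.
  Sum: 3888/5 − 1944 + 1296 = 648/5.
  ∫_0^3 (u')² dx = ∫_0^3 (64*x^2 - 192*x + 144) dx. Term by term:
    ∫_0^3 64*x^2 dx = 576;  ∫_0^3 -192*x dx = -864;  ∫_0^3 144 dx = 432.
  Sum: 576 − 864 + 432 = 144.
∫_0^3 u² dx = 648/5, so ||u||_L² = 18*sqrt(10)/5.
∫_0^3 (u')² dx = 144, so ||u'||_L² = 12.
Ratio ||u||_L² / ||u'||_L² = 3*sqrt(10)/10.
Sharp Poincaré constant on H^1_0(0, 3) is C_P = L/π = 3/π, achieved by sin(π/3·x).
A polynomial bump cannot attain the sharp Poincaré constant (only the first sine eigenfunction does), so the ratio is strictly less than C_P, consistent with ||u||_L² ≤ C_P ||u'||_L².


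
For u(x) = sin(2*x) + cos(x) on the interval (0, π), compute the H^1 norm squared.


||u||_{H^1(0,π)}^2 = 16/3 + 7*π/2

u'(x) = -sin(x) + 2*cos(2*x).
Expand u² and (u')² and integrate term by term on (0, π), using: for integers n ≥ 1, ∫_0^π sin²(nx) dx = ∫_0^π cos²(nx) dx = π/2; for n ≠ n', ∫_0^π sin(nx)sin(n'x) dx = ∫_0^π cos(nx)cos(n'x) dx = 0; and by product-to-sum, ∫_0^π sin(nx)cos(n'x) dx = ½∫_0^π [sin((n+n')x) + sin((n−n')x)] dx, which is 0 when n+n' is even and 2n/(n²−n'²) when n+n' is odd (it need not vanish on (0, π)).
  u² squared terms: (1)²·∫cos(x)² dx = 1·π/2 = π/2;  (1)²·∫sin(2x)² dx = 1·π/2 = π/2.
  u² cross terms: 2·(1)·(1)·∫cos(x)·sin(2x) dx = 2·(4/3) = 8/3.
  So ∫_0^π u² dx = π/2 + π/2 + 8/3 = 8/3 + π.
  (u')² squared terms: (-1)²·∫sin(x)² dx = 1·π/2 = π/2;  (2)²·∫cos(2x)² dx = 4·π/2 = 2*π.
  (u')² cross terms: 2·(-1)·(2)·∫sin(x)·cos(2x) dx = -4·(-2/3) = 8/3.
  So ∫_0^π (u')² dx = π/2 + 2*π + 8/3 = 8/3 + 5*π/2.
||u||_{H^1}^2 = (8/3 + π) + (8/3 + 5*π/2) = 16/3 + 7*π/2.


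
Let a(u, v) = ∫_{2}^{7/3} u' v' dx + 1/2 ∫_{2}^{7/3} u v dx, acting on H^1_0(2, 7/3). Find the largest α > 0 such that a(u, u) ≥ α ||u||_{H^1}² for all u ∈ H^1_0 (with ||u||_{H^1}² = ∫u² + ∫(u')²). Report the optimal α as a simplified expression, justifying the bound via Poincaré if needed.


α = (1 + 18*π^2)/(2*(1 + 9*π^2))

Coercivity of a(·,·) on H^1_0(2, 7/3) means a(u, u) ≥ α ||u||_{H^1}² for every u ∈ H^1_0.
The interval has length L = 1/3, and Poincaré/coercivity depend only on L. Here a(u, u) = ∫(u')² + (1/2)·∫u².
Here 0 < c = 1/2 < 1. The condition a(u,u) ≥ α||u||_{H^1}² reads (1−α)∫(u')² ≥ (α−c)∫u². Any admissible α is ≤ 1 (rapidly oscillating u have ∫u²/∫(u')² → 0), and α = 1 would force 0 ≥ (1−c)∫u², impossible since c < 1; so 1−α > 0. By the sharp Poincaré inequality on H^1_0 of an interval of length L, ∫(u')² ≥ (π/L)²∫u² with equality for the first sine mode sin(π(x−x₀)/L) (x₀ the left endpoint), so the inequality holds for all u iff (1−α)(π/L)² ≥ α − c, i.e. α ≤ ((π/L)² + c)/((π/L)² + 1) = (1 + c(L/π)²)/(1 + (L/π)²). With (π/L)² = 9*π^2 and c = 1/2, the largest admissible constant is α = ((π/L)² + c)/((π/L)² + 1).
Simplifying, α = (1 + 18*π^2)/(2*(1 + 9*π^2)).


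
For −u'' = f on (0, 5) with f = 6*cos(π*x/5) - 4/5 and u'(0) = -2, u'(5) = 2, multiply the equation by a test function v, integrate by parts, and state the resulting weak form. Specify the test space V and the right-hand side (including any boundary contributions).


V = H^1(0, 5) (v unrestricted at boundary; u is determined up to an additive constant); weak form: ∫_0^5 u'v' dx = ∫_0^5 (6*cos(π*x/5) - 4/5) v dx + 2·v(5) + 2·v(0) for all v ∈ V.

Multiply both sides by a test function v and integrate from 0 to 5:
  ∫_0^5 −u''(x) v(x) dx = ∫_0^5 f(x) v(x) dx.
Integrate the LHS by parts once:
  ∫_0^5 −u'' v dx = −[u'(x) v(x)]_0^5 + ∫_0^5 u'(x) v'(x) dx.
Thus ∫_0^5 u'(x) v'(x) dx = ∫_0^5 f(x) v(x) dx + [u'(x) v(x)]_0^5.
Choose V so that boundary terms are either known or forced to vanish.
u has inhomogeneous Neumann u'(0) = -2, u'(5) = 2. [u' v]_0^5 = (2)·v(5) − (-2)·v(0) = 2·v(5) + 2·v(0). Take V = H^1(0, 5); boundary term becomes part of RHS.
Weak formulation: find u (satisfying any essential BC) such that ∫_0^5 u'(x) v'(x) dx = ∫_0^5 f v dx + 2·v(5) + 2·v(0) for all v ∈ V (Neumann data are natural BCs: they enter the RHS as boundary terms).
Substituting f(x) = 6*cos(π*x/5) - 4/5, the right-hand side is ∫_0^5 (6*cos(π*x/5) - 4/5) v dx + 2·v(5) + 2·v(0).
Compatibility check (pure Neumann): taking v ≡ 1 ∈ V gives 0 = ∫_0^5 f dx + (2) − (-2), i.e. ∫_0^5 f dx must equal u'(0) − u'(5) = -4. Indeed ∫_0^5 (6*cos(π*x/5) - 4/5) dx = -4, so the data are compatible. The solution is then unique only up to an additive constant (fix it e.g. by requiring ∫_0^5 u dx = 0).


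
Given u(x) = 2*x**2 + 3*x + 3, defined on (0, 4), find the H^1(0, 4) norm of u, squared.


||u||_{H^1}^2 = 41768/15

The H^1 norm (squared) on an interval (0, L) is
  ||u||_{H^1}^2 = ∫_0^L u(x)^2 dx + ∫_0^L u'(x)^2 dx.
Compute u'(x) = 4*x + 3.
Then u(x)^2 = 4*x**4 + 12*x**3 + 21*x**2 + 18*x + 9 and u'(x)^2 = 16*x**2 + 24*x + 9.
Integrate each monomial from 0 to 4 using ∫_0^4 c·x^n dx = c·4^(n+1)/(n+1):
  ∫_0^4 u(x)^2 dx = ∫_0^4 (4*x^4 + 12*x^3 + 21*x^2 + 18*x + 9) dx. Term by term:
    ∫_0^4 4*x^4 dx = 4096/5;  ∫_0^4 12*x^3 dx = 768;  ∫_0^4 21*x^2 dx = 448;
    ∫_0^4 18*x dx = 144;  ∫_0^4 9 dx = 36.
  Sum: 4096/5 + 768 + 448 + 144 + 36 = 11076/5.
  ∫_0^4 u'(x)^2 dx = ∫_0^4 (16*x^2 + 24*x + 9) dx. Term by term:
    ∫_0^4 16*x^2 dx = 1024/3;  ∫_0^4 24*x dx = 192;  ∫_0^4 9 dx = 36.
  Sum: 1024/3 + 192 + 36 = 1708/3.
Adding: ||u||_{H^1}^2 = 11076/5 + 1708/3 = 41768/15.


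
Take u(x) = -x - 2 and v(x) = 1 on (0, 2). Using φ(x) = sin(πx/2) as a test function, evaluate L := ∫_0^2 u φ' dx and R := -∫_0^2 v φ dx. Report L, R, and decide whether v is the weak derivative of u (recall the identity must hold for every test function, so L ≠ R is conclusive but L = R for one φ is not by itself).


LHS = 4/π, RHS = -4/π. No, v is not the weak derivative of u.

u(x) = -x - 2, classical derivative u'(x) = -1.
φ(x) = sin(πx/2), so φ'(x) = π*cos(π*x/2)/2.
Note φ(0) = φ(2) = 0, so the boundary term u·φ vanishes.
LHS = ∫_0^2 u(x) φ'(x) dx = ∫_0^2 (-π*x*cos(π*x/2)/2 - π*cos(π*x/2)) dx. Term by term:
  ∫_0^2 -π*cos(π*x/2) dx = 0;  ∫_0^2 -π*x*cos(π*x/2)/2 dx = 4/π.
Sum: 0 + 4/π = 4/π.
So LHS = 4/π.
∫_0^2 v(x) φ(x) dx = ∫_0^2 (sin(π*x/2)) dx. Term by term:
  ∫_0^2 sin(π*x/2) dx = 4/π.
So RHS = -∫_0^2 v(x) φ(x) dx = -4/π.
LHS − RHS = 8/π ≠ 0, so the identity fails.
(For a valid weak derivative the identity must hold for EVERY test function, in particular this one. The failure shows v is NOT the weak derivative of u.)
Correct weak derivative would be u'(x) = -1.


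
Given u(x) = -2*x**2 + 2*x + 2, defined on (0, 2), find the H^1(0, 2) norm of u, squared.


||u||_{H^1}^2 = 128/5

The H^1 norm (squared) on an interval (0, L) is
  ||u||_{H^1}^2 = ∫_0^L u(x)^2 dx + ∫_0^L u'(x)^2 dx.
Compute u'(x) = 2 - 4*x.
Then u(x)^2 = 4*x**4 - 8*x**3 - 4*x**2 + 8*x + 4 and u'(x)^2 = 16*x**2 - 16*x + 4.
Integrate each monomial from 0 to 2 using ∫_0^2 c·x^n dx = c·2^(n+1)/(n+1):
  ∫_0^2 u(x)^2 dx = ∫_0^2 (4*x^4 - 8*x^3 - 4*x^2 + 8*x + 4) dx. Term by term:
    ∫_0^2 4*x^4 dx = 128/5;  ∫_0^2 -8*x^3 dx = -32;  ∫_0^2 -4*x^2 dx = -32/3;
    ∫_0^2 8*x dx = 16;  ∫_0^2 4 dx = 8.
  Sum: 128/5 − 32 − 32/3 + 16 + 8 = 104/15.
  ∫_0^2 u'(x)^2 dx = ∫_0^2 (16*x^2 - 16*x + 4) dx. Term by term:
    ∫_0^2 16*x^2 dx = 128/3;  ∫_0^2 -16*x dx = -32;  ∫_0^2 4 dx = 8.
  Sum: 128/3 − 32 + 8 = 56/3.
Adding: ||u||_{H^1}^2 = 104/15 + 56/3 = 128/5.


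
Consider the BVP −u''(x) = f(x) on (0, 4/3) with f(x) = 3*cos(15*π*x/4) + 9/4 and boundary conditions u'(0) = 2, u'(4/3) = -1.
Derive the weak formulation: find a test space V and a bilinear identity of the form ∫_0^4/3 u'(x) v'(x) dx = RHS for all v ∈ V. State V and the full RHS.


V = H^1(0, 4/3) (v unrestricted at boundary; u is determined up to an additive constant); weak form: ∫_0^4/3 u'v' dx = ∫_0^4/3 (3*cos(15*π*x/4) + 9/4) v dx − v(4/3) − 2·v(0) for all v ∈ V.

Multiply both sides by a test function v and integrate from 0 to 4/3:
  ∫_0^4/3 −u''(x) v(x) dx = ∫_0^4/3 f(x) v(x) dx.
Integrate the LHS by parts once:
  ∫_0^4/3 −u'' v dx = −[u'(x) v(x)]_0^4/3 + ∫_0^4/3 u'(x) v'(x) dx.
Thus ∫_0^4/3 u'(x) v'(x) dx = ∫_0^4/3 f(x) v(x) dx + [u'(x) v(x)]_0^4/3.
Choose V so that boundary terms are either known or forced to vanish.
u has inhomogeneous Neumann u'(0) = 2, u'(4/3) = -1. [u' v]_0^4/3 = (-1)·v(4/3) − (2)·v(0) = − v(4/3) − 2·v(0). Take V = H^1(0, 4/3); boundary term becomes part of RHS.
Weak formulation: find u (satisfying any essential BC) such that ∫_0^4/3 u'(x) v'(x) dx = ∫_0^4/3 f v dx − v(4/3) − 2·v(0) for all v ∈ V (Neumann data are natural BCs: they enter the RHS as boundary terms).
Substituting f(x) = 3*cos(15*π*x/4) + 9/4, the right-hand side is ∫_0^4/3 (3*cos(15*π*x/4) + 9/4) v dx − v(4/3) − 2·v(0).
Compatibility check (pure Neumann): taking v ≡ 1 ∈ V gives 0 = ∫_0^4/3 f dx + (-1) − (2), i.e. ∫_0^4/3 f dx must equal u'(0) − u'(4/3) = 3. Indeed ∫_0^4/3 (3*cos(15*π*x/4) + 9/4) dx = 3, so the data are compatible. The solution is then unique only up to an additive constant (fix it e.g. by requiring ∫_0^4/3 u dx = 0).


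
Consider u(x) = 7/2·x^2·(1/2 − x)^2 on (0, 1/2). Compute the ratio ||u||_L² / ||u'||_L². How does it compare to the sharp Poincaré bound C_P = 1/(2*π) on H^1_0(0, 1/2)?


||u||_L² / ||u'||_L² = sqrt(3)/12 < C_P = 1/(2*π).

u(x) = 7/2·x^2·(1/2 − x)^2, so u'(x) = 7*x*(2*x - 1)*(4*x - 1)/4.
u(x) = 7/2·x^2·(1/2 − x)^2 vanishes at x = 0 and x = 1/2, so u ∈ H^1_0(0, 1/2). Differentiate via the product rule and integrate the resulting polynomials term by term.
  ∫_0^1/2 u² dx = ∫_0^1/2 (49*x^8/4 - 49*x^7/2 + 147*x^6/8 - 49*x^5/8 + 49*x^4/64) dx. Term by term:
    ∫_0^1/2 49*x^8/4 dx = 49/18432;  ∫_0^1/2 -49*x^7/2 dx = -49/4096;  ∫_0^1/2 147*x^6/8 dx = 21/1024;
    ∫_0^1/2 -49*x^5/8 dx = -49/3072;  ∫_0^1/2 49*x^4/64 dx = 49/10240.
  Sum: 49/18432 − 49/4096 + 21/1024 − 49/3072 + 49/10240 = 7/184320.
  ∫_0^1/2 (u')² dx = ∫_0^1/2 (196*x^6 - 294*x^5 + 637*x^4/4 - 147*x^3/4 + 49*x^2/16) dx. Term by term:
    ∫_0^1/2 196*x^6 dx = 7/32;  ∫_0^1/2 -294*x^5 dx = -49/64;  ∫_0^1/2 637*x^4/4 dx = 637/640;
    ∫_0^1/2 -147*x^3/4 dx = -147/256;  ∫_0^1/2 49*x^2/16 dx = 49/384.
  Sum: 7/32 − 49/64 + 637/640 − 147/256 + 49/384 = 7/3840.
∫_0^1/2 u² dx = 7/184320, so ||u||_L² = sqrt(35)/960.
∫_0^1/2 (u')² dx = 7/3840, so ||u'||_L² = sqrt(105)/240.
Ratio ||u||_L² / ||u'||_L² = sqrt(3)/12.
Sharp Poincaré constant on H^1_0(0, 1/2) is C_P = L/π = 1/(2*π), achieved by sin(2*π·x).
A polynomial bump cannot attain the sharp Poincaré constant (only the first sine eigenfunction does), so the ratio is strictly less than C_P, consistent with ||u||_L² ≤ C_P ||u'||_L².


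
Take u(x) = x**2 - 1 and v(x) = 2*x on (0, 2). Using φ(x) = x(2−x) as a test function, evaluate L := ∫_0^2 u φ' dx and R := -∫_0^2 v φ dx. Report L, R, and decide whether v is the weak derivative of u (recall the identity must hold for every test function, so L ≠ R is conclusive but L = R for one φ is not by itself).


LHS = -8/3, RHS = -8/3. Yes, v = u' weakly.

u(x) = x**2 - 1, classical derivative u'(x) = 2*x.
φ(x) = x(2−x), so φ'(x) = 2 - 2*x.
Note φ(0) = φ(2) = 0, so the boundary term u·φ vanishes.
LHS = ∫_0^2 u(x) φ'(x) dx = ∫_0^2 (-2*x^3 + 2*x^2 + 2*x - 2) dx. Term by term:
  ∫_0^2 -2*x^3 dx = -8;  ∫_0^2 2*x^2 dx = 16/3;  ∫_0^2 2*x dx = 4;
  ∫_0^2 -2 dx = -4.
Sum: -8 + 16/3 + 4 − 4 = -8/3.
So LHS = -8/3.
∫_0^2 v(x) φ(x) dx = ∫_0^2 (-2*x^3 + 4*x^2) dx. Term by term:
  ∫_0^2 -2*x^3 dx = -8;  ∫_0^2 4*x^2 dx = 32/3.
Sum: -8 + 32/3 = 8/3.
So RHS = -∫_0^2 v(x) φ(x) dx = -8/3.
LHS = RHS, so the identity holds for this test φ.
Moreover u is smooth here and v(x) = u'(x) = 2*x pointwise, so the identity holds for every test function. Hence v is the weak derivative of u.


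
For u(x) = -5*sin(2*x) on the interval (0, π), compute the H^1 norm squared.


||u||_{H^1(0,π)}^2 = 125*π/2

u'(x) = -10*cos(2*x).
Expand u² and (u')² and integrate term by term on (0, π), using: for integers n ≥ 1, ∫_0^π sin²(nx) dx = ∫_0^π cos²(nx) dx = π/2; for n ≠ n', ∫_0^π sin(nx)sin(n'x) dx = ∫_0^π cos(nx)cos(n'x) dx = 0; and by product-to-sum, ∫_0^π sin(nx)cos(n'x) dx = ½∫_0^π [sin((n+n')x) + sin((n−n')x)] dx, which is 0 when n+n' is even and 2n/(n²−n'²) when n+n' is odd (it need not vanish on (0, π)).
  u² squared terms: (-5)²·∫sin(2x)² dx = 25·π/2 = 25*π/2.
  So ∫_0^π u² dx = 25*π/2.
  (u')² squared terms: (-10)²·∫cos(2x)² dx = 100·π/2 = 50*π.
  So ∫_0^π (u')² dx = 50*π.
||u||_{H^1}^2 = (25*π/2) + (50*π) = 125*π/2.


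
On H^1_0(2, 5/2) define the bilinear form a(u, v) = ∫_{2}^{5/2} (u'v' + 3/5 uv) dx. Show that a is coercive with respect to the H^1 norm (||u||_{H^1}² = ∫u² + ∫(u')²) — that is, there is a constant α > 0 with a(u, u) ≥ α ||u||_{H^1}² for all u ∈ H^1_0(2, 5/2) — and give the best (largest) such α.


α = (3 + 20*π^2)/(5*(1 + 4*π^2))

Coercivity of a(·,·) on H^1_0(2, 5/2) means a(u, u) ≥ α ||u||_{H^1}² for every u ∈ H^1_0.
The interval has length L = 1/2, and Poincaré/coercivity depend only on L. Here a(u, u) = ∫(u')² + (3/5)·∫u².
Here 0 < c = 3/5 < 1. The condition a(u,u) ≥ α||u||_{H^1}² reads (1−α)∫(u')² ≥ (α−c)∫u². Any admissible α is ≤ 1 (rapidly oscillating u have ∫u²/∫(u')² → 0), and α = 1 would force 0 ≥ (1−c)∫u², impossible since c < 1; so 1−α > 0. By the sharp Poincaré inequality on H^1_0 of an interval of length L, ∫(u')² ≥ (π/L)²∫u² with equality for the first sine mode sin(π(x−x₀)/L) (x₀ the left endpoint), so the inequality holds for all u iff (1−α)(π/L)² ≥ α − c, i.e. α ≤ ((π/L)² + c)/((π/L)² + 1) = (1 + c(L/π)²)/(1 + (L/π)²). With (π/L)² = 4*π^2 and c = 3/5, the largest admissible constant is α = ((π/L)² + c)/((π/L)² + 1).
Simplifying, α = (3 + 20*π^2)/(5*(1 + 4*π^2)).


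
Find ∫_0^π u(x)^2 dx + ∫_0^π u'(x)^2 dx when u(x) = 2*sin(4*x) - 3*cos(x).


||u||_{H^1(0,π)}^2 = -64/5 + 43*π

u'(x) = 3*sin(x) + 8*cos(4*x).
Expand u² and (u')² and integrate term by term on (0, π), using: for integers n ≥ 1, ∫_0^π sin²(nx) dx = ∫_0^π cos²(nx) dx = π/2; for n ≠ n', ∫_0^π sin(nx)sin(n'x) dx = ∫_0^π cos(nx)cos(n'x) dx = 0; and by product-to-sum, ∫_0^π sin(nx)cos(n'x) dx = ½∫_0^π [sin((n+n')x) + sin((n−n')x)] dx, which is 0 when n+n' is even and 2n/(n²−n'²) when n+n' is odd (it need not vanish on (0, π)).
  u² squared terms: (-3)²·∫cos(x)² dx = 9·π/2 = 9*π/2;  (2)²·∫sin(4x)² dx = 4·π/2 = 2*π.
  u² cross terms: 2·(-3)·(2)·∫cos(x)·sin(4x) dx = -12·(8/15) = -32/5.
  So ∫_0^π u² dx = 9*π/2 + 2*π − 32/5 = -32/5 + 13*π/2.
  (u')² squared terms: (3)²·∫sin(x)² dx = 9·π/2 = 9*π/2;  (8)²·∫cos(4x)² dx = 64·π/2 = 32*π.
  (u')² cross terms: 2·(3)·(8)·∫sin(x)·cos(4x) dx = 48·(-2/15) = -32/5.
  So ∫_0^π (u')² dx = 9*π/2 + 32*π − 32/5 = -32/5 + 73*π/2.
||u||_{H^1}^2 = (-32/5 + 13*π/2) + (-32/5 + 73*π/2) = -64/5 + 43*π.


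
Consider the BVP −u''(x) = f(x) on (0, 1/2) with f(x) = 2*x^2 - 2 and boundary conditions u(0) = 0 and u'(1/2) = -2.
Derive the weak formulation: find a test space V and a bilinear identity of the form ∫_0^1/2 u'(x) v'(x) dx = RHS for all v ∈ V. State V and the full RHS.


V = {v ∈ H^1(0, 1/2) : v(0) = 0} (test functions vanish at x = 0 where u is specified); weak form: ∫_0^1/2 u'v' dx = ∫_0^1/2 (2*x^2 - 2) v dx − 2·v(1/2) for all v ∈ V.

Multiply both sides by a test function v and integrate from 0 to 1/2:
  ∫_0^1/2 −u''(x) v(x) dx = ∫_0^1/2 f(x) v(x) dx.
Integrate the LHS by parts once:
  ∫_0^1/2 −u'' v dx = −[u'(x) v(x)]_0^1/2 + ∫_0^1/2 u'(x) v'(x) dx.
Thus ∫_0^1/2 u'(x) v'(x) dx = ∫_0^1/2 f(x) v(x) dx + [u'(x) v(x)]_0^1/2.
Choose V so that boundary terms are either known or forced to vanish.
Mixed BC: u(0) = 0 (Dirichlet) and u'(1/2) = -2 (Neumann). Define V = {v ∈ H^1(0, 1/2) : v(0) = 0}. Then [u' v]_0^1/2 = u'(1/2)·v(1/2) − u'(0)·0 = − 2·v(1/2).
Weak formulation: find u (satisfying any essential BC) such that ∫_0^1/2 u'(x) v'(x) dx = ∫_0^1/2 f v dx − 2·v(1/2) for all v ∈ V (Dirichlet at 0 absorbed into V; Neumann datum at x = 1/2 contributes the boundary term).
Substituting f(x) = 2*x^2 - 2, the right-hand side is ∫_0^1/2 (2*x^2 - 2) v dx − 2·v(1/2).


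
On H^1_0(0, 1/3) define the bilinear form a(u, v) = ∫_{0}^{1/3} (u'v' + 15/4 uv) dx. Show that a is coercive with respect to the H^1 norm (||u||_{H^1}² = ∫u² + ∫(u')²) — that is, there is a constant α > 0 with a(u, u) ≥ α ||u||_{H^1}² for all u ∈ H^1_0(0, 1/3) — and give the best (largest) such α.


α = 1

Coercivity of a(·,·) on H^1_0(0, 1/3) means a(u, u) ≥ α ||u||_{H^1}² for every u ∈ H^1_0.
The interval has length L = 1/3, and Poincaré/coercivity depend only on L. Here a(u, u) = ∫(u')² + (15/4)·∫u².
Here c = 15/4 ≥ 1, so a(u,u) = ∫(u')² + c∫u² ≥ ∫(u')² + ∫u² = ||u||_{H^1}², i.e. α = 1 works. No larger α is possible: a(u,u) ≥ α||u||_{H^1}² means (1−α)∫(u')² ≥ (α−c)∫u², and for the modes u_n = sin(nπ(x−x₀)/L) (x₀ the left endpoint) one has ∫u_n²/∫(u_n')² = (L/(nπ))² → 0, so a(u_n,u_n)/||u_n||_{H^1}² → 1. Hence the optimal constant is α = 1.
Therefore α = 1.


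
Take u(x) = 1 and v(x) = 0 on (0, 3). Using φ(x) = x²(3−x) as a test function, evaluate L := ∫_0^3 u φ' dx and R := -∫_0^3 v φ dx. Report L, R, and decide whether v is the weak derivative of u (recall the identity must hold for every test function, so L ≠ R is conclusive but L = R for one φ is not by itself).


LHS = 0, RHS = 0. Yes, v = u' weakly.

u(x) = 1, classical derivative u'(x) = 0.
φ(x) = x²(3−x), so φ'(x) = 3*x*(2 - x).
Note φ(0) = φ(3) = 0, so the boundary term u·φ vanishes.
LHS = ∫_0^3 u(x) φ'(x) dx = ∫_0^3 (-3*x^2 + 6*x) dx. Term by term:
  ∫_0^3 -3*x^2 dx = -27;  ∫_0^3 6*x dx = 27.
Sum: -27 + 27 = 0.
So LHS = 0.
∫_0^3 v(x) φ(x) dx = ∫_0^3 (0) dx. Term by term:
  ∫_0^3 0 dx = 0.
So RHS = -∫_0^3 v(x) φ(x) dx = 0.
LHS = RHS, so the identity holds for this test φ.
Moreover u is smooth here and v(x) = u'(x) = 0 pointwise, so the identity holds for every test function. Hence v is the weak derivative of u.


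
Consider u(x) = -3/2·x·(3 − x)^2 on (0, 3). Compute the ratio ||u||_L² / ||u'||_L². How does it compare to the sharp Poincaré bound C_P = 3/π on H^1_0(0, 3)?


||u||_L² / ||u'||_L² = 3*sqrt(14)/14 < C_P = 3/π.

u(x) = -3/2·x·(3 − x)^2, so u'(x) = 9*(1 - x)*(x - 3)/2.
u(x) = -3/2·x·(3 − x)^2 vanishes at x = 0 and x = 3, so u ∈ H^1_0(0, 3). Differentiate via the product rule and integrate the resulting polynomials term by term.
  ∫_0^3 u² dx = ∫_0^3 (9*x^6/4 - 27*x^5 + 243*x^4/2 - 243*x^3 + 729*x^2/4) dx. Term by term:
    ∫_0^3 9*x^6/4 dx = 19683/28;  ∫_0^3 -27*x^5 dx = -6561/2;  ∫_0^3 243*x^4/2 dx = 59049/10;
    ∫_0^3 -243*x^3 dx = -19683/4;  ∫_0^3 729*x^2/4 dx = 6561/4.
  Sum: 19683/28 − 6561/2 + 59049/10 − 19683/4 + 6561/4 = 6561/140.
  ∫_0^3 (u')² dx = ∫_0^3 (81*x^4/4 - 162*x^3 + 891*x^2/2 - 486*x + 729/4) dx. Term by term:
    ∫_0^3 81*x^4/4 dx = 19683/20;  ∫_0^3 -162*x^3 dx = -6561/2;  ∫_0^3 891*x^2/2 dx = 8019/2;
    ∫_0^3 -486*x dx = -2187;  ∫_0^3 729/4 dx = 2187/4.
  Sum: 19683/20 − 6561/2 + 8019/2 − 2187 + 2187/4 = 729/10.
∫_0^3 u² dx = 6561/140, so ||u||_L² = 81*sqrt(35)/70.
∫_0^3 (u')² dx = 729/10, so ||u'||_L² = 27*sqrt(10)/10.
Ratio ||u||_L² / ||u'||_L² = 3*sqrt(14)/14.
Sharp Poincaré constant on H^1_0(0, 3) is C_P = L/π = 3/π, achieved by sin(π/3·x).
A polynomial bump cannot attain the sharp Poincaré constant (only the first sine eigenfunction does), so the ratio is strictly less than C_P, consistent with ||u||_L² ≤ C_P ||u'||_L².


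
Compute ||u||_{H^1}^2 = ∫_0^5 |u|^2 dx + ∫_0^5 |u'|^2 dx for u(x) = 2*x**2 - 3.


||u||_{H^1}^2 = 8135/3

The H^1 norm (squared) on an interval (0, L) is
  ||u||_{H^1}^2 = ∫_0^L u(x)^2 dx + ∫_0^L u'(x)^2 dx.
Compute u'(x) = 4*x.
Then u(x)^2 = 4*x**4 - 12*x**2 + 9 and u'(x)^2 = 16*x**2.
Integrate each monomial from 0 to 5 using ∫_0^5 c·x^n dx = c·5^(n+1)/(n+1):
  ∫_0^5 u(x)^2 dx = ∫_0^5 (4*x^4 - 12*x^2 + 9) dx. Term by term:
    ∫_0^5 4*x^4 dx = 2500;  ∫_0^5 -12*x^2 dx = -500;  ∫_0^5 9 dx = 45.
  Sum: 2500 − 500 + 45 = 2045.
  ∫_0^5 u'(x)^2 dx = ∫_0^5 (16*x^2) dx. Term by term:
    ∫_0^5 16*x^2 dx = 2000/3.
Adding: ||u||_{H^1}^2 = 2045 + 2000/3 = 8135/3.


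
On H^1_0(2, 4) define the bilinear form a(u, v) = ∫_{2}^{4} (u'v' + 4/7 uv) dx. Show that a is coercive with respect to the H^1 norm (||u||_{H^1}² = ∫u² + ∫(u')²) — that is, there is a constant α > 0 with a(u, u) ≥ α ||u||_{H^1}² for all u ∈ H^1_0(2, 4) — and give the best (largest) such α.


α = (16/7 + π^2)/(4 + π^2)

Coercivity of a(·,·) on H^1_0(2, 4) means a(u, u) ≥ α ||u||_{H^1}² for every u ∈ H^1_0.
The interval has length L = 2, and Poincaré/coercivity depend only on L. Here a(u, u) = ∫(u')² + (4/7)·∫u².
Here 0 < c = 4/7 < 1. The condition a(u,u) ≥ α||u||_{H^1}² reads (1−α)∫(u')² ≥ (α−c)∫u². Any admissible α is ≤ 1 (rapidly oscillating u have ∫u²/∫(u')² → 0), and α = 1 would force 0 ≥ (1−c)∫u², impossible since c < 1; so 1−α > 0. By the sharp Poincaré inequality on H^1_0 of an interval of length L, ∫(u')² ≥ (π/L)²∫u² with equality for the first sine mode sin(π(x−x₀)/L) (x₀ the left endpoint), so the inequality holds for all u iff (1−α)(π/L)² ≥ α − c, i.e. α ≤ ((π/L)² + c)/((π/L)² + 1) = (1 + c(L/π)²)/(1 + (L/π)²). With (π/L)² = π^2/4 and c = 4/7, the largest admissible constant is α = ((π/L)² + c)/((π/L)² + 1).
Simplifying, α = (16/7 + π^2)/(4 + π^2).


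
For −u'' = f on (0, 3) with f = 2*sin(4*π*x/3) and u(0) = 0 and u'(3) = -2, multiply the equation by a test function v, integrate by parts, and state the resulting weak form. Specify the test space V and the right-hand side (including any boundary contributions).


V = {v ∈ H^1(0, 3) : v(0) = 0} (test functions vanish at x = 0 where u is specified); weak form: ∫_0^3 u'v' dx = ∫_0^3 (2*sin(4*π*x/3)) v dx − 2·v(3) for all v ∈ V.

Multiply both sides by a test function v and integrate from 0 to 3:
  ∫_0^3 −u''(x) v(x) dx = ∫_0^3 f(x) v(x) dx.
Integrate the LHS by parts once:
  ∫_0^3 −u'' v dx = −[u'(x) v(x)]_0^3 + ∫_0^3 u'(x) v'(x) dx.
Thus ∫_0^3 u'(x) v'(x) dx = ∫_0^3 f(x) v(x) dx + [u'(x) v(x)]_0^3.
Choose V so that boundary terms are either known or forced to vanish.
Mixed BC: u(0) = 0 (Dirichlet) and u'(3) = -2 (Neumann). Define V = {v ∈ H^1(0, 3) : v(0) = 0}. Then [u' v]_0^3 = u'(3)·v(3) − u'(0)·0 = − 2·v(3).
Weak formulation: find u (satisfying any essential BC) such that ∫_0^3 u'(x) v'(x) dx = ∫_0^3 f v dx − 2·v(3) for all v ∈ V (Dirichlet at 0 absorbed into V; Neumann datum at x = 3 contributes the boundary term).
Substituting f(x) = 2*sin(4*π*x/3), the right-hand side is ∫_0^3 (2*sin(4*π*x/3)) v dx − 2·v(3).


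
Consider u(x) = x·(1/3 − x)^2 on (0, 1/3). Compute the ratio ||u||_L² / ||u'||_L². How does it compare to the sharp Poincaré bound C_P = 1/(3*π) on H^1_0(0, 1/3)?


||u||_L² / ||u'||_L² = sqrt(14)/42 < C_P = 1/(3*π).

u(x) = x·(1/3 − x)^2, so u'(x) = (3*x - 1)*(9*x - 1)/9.
u(x) = x·(1/3 − x)^2 vanishes at x = 0 and x = 1/3, so u ∈ H^1_0(0, 1/3). Differentiate via the product rule and integrate the resulting polynomials term by term.
  ∫_0^1/3 u² dx = ∫_0^1/3 (x^6 - 4*x^5/3 + 2*x^4/3 - 4*x^3/27 + x^2/81) dx. Term by term:
    ∫_0^1/3 x^6 dx = 1/15309;  ∫_0^1/3 -4*x^5/3 dx = -2/6561;  ∫_0^1/3 2*x^4/3 dx = 2/3645;
    ∫_0^1/3 -4*x^3/27 dx = -1/2187;  ∫_0^1/3 x^2/81 dx = 1/6561.
  Sum: 1/15309 − 2/6561 + 2/3645 − 1/2187 + 1/6561 = 1/229635.
  ∫_0^1/3 (u')² dx = ∫_0^1/3 (9*x^4 - 8*x^3 + 22*x^2/9 - 8*x/27 + 1/81) dx. Term by term:
    ∫_0^1/3 9*x^4 dx = 1/135;  ∫_0^1/3 -8*x^3 dx = -2/81;  ∫_0^1/3 22*x^2/9 dx = 22/729;
    ∫_0^1/3 -8*x/27 dx = -4/243;  ∫_0^1/3 1/81 dx = 1/243.
  Sum: 1/135 − 2/81 + 22/729 − 4/243 + 1/243 = 2/3645.
∫_0^1/3 u² dx = 1/229635, so ||u||_L² = sqrt(35)/2835.
∫_0^1/3 (u')² dx = 2/3645, so ||u'||_L² = sqrt(10)/135.
Ratio ||u||_L² / ||u'||_L² = sqrt(14)/42.
Sharp Poincaré constant on H^1_0(0, 1/3) is C_P = L/π = 1/(3*π), achieved by sin(3*π·x).
A polynomial bump cannot attain the sharp Poincaré constant (only the first sine eigenfunction does), so the ratio is strictly less than C_P, consistent with ||u||_L² ≤ C_P ||u'||_L².


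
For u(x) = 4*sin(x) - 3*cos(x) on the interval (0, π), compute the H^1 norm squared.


||u||_{H^1(0,π)}^2 = 25*π

u'(x) = 3*sin(x) + 4*cos(x).
Expand u² and (u')² and integrate term by term on (0, π), using: for integers n ≥ 1, ∫_0^π sin²(nx) dx = ∫_0^π cos²(nx) dx = π/2; for n ≠ n', ∫_0^π sin(nx)sin(n'x) dx = ∫_0^π cos(nx)cos(n'x) dx = 0; and by product-to-sum, ∫_0^π sin(nx)cos(n'x) dx = ½∫_0^π [sin((n+n')x) + sin((n−n')x)] dx, which is 0 when n+n' is even and 2n/(n²−n'²) when n+n' is odd (it need not vanish on (0, π)).
  u² squared terms: (-3)²·∫cos(x)² dx = 9·π/2 = 9*π/2;  (4)²·∫sin(x)² dx = 16·π/2 = 8*π.
  u² cross terms: 2·(-3)·(4)·∫cos(x)·sin(x) dx = -24·(0) = 0.
  So ∫_0^π u² dx = 9*π/2 + 8*π + 0 = 25*π/2.
  (u')² squared terms: (3)²·∫sin(x)² dx = 9·π/2 = 9*π/2;  (4)²·∫cos(x)² dx = 16·π/2 = 8*π.
  (u')² cross terms: 2·(3)·(4)·∫sin(x)·cos(x) dx = 24·(0) = 0.
  So ∫_0^π (u')² dx = 9*π/2 + 8*π + 0 = 25*π/2.
||u||_{H^1}^2 = (25*π/2) + (25*π/2) = 25*π.


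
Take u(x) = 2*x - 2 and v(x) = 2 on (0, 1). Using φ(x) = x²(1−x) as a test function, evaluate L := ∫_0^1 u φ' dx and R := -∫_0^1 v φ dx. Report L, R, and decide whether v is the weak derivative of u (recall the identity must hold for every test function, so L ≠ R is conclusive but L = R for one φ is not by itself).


LHS = -1/6, RHS = -1/6. Yes, v = u' weakly.

u(x) = 2*x - 2, classical derivative u'(x) = 2.
φ(x) = x²(1−x), so φ'(x) = x*(2 - 3*x).
Note φ(0) = φ(1) = 0, so the boundary term u·φ vanishes.
LHS = ∫_0^1 u(x) φ'(x) dx = ∫_0^1 (-6*x^3 + 10*x^2 - 4*x) dx. Term by term:
  ∫_0^1 -6*x^3 dx = -3/2;  ∫_0^1 10*x^2 dx = 10/3;  ∫_0^1 -4*x dx = -2.
Sum: -3/2 + 10/3 − 2 = -1/6.
So LHS = -1/6.
∫_0^1 v(x) φ(x) dx = ∫_0^1 (-2*x^3 + 2*x^2) dx. Term by term:
  ∫_0^1 -2*x^3 dx = -1/2;  ∫_0^1 2*x^2 dx = 2/3.
Sum: -1/2 + 2/3 = 1/6.
So RHS = -∫_0^1 v(x) φ(x) dx = -1/6.
LHS = RHS, so the identity holds for this test φ.
Moreover u is smooth here and v(x) = u'(x) = 2 pointwise, so the identity holds for every test function. Hence v is the weak derivative of u.


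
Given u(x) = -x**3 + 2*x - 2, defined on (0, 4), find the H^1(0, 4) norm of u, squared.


||u||_{H^1}^2 = 71776/21

The H^1 norm (squared) on an interval (0, L) is
  ||u||_{H^1}^2 = ∫_0^L u(x)^2 dx + ∫_0^L u'(x)^2 dx.
Compute u'(x) = 2 - 3*x**2.
Then u(x)^2 = x**6 - 4*x**4 + 4*x**3 + 4*x**2 - 8*x + 4 and u'(x)^2 = 9*x**4 - 12*x**2 + 4.
Integrate each monomial from 0 to 4 using ∫_0^4 c·x^n dx = c·4^(n+1)/(n+1):
  ∫_0^4 u(x)^2 dx = ∫_0^4 (x^6 - 4*x^4 + 4*x^3 + 4*x^2 - 8*x + 4) dx. Term by term:
    ∫_0^4 x^6 dx = 16384/7;  ∫_0^4 -4*x^4 dx = -4096/5;  ∫_0^4 4*x^3 dx = 256;
    ∫_0^4 4*x^2 dx = 256/3;  ∫_0^4 -8*x dx = -64;  ∫_0^4 4 dx = 16.
  Sum: 16384/7 − 4096/5 + 256 + 256/3 − 64 + 16 = 190544/105.
  ∫_0^4 u'(x)^2 dx = ∫_0^4 (9*x^4 - 12*x^2 + 4) dx. Term by term:
    ∫_0^4 9*x^4 dx = 9216/5;  ∫_0^4 -12*x^2 dx = -256;  ∫_0^4 4 dx = 16.
  Sum: 9216/5 − 256 + 16 = 8016/5.
Adding: ||u||_{H^1}^2 = 190544/105 + 8016/5 = 71776/21.


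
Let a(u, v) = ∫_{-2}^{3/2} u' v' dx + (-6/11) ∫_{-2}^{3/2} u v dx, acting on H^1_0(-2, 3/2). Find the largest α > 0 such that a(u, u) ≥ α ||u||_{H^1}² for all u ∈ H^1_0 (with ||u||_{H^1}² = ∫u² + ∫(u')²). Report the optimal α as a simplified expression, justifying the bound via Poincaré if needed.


α = 2*(-147 + 22*π^2)/(11*(4*π^2 + 49))

Coercivity of a(·,·) on H^1_0(-2, 3/2) means a(u, u) ≥ α ||u||_{H^1}² for every u ∈ H^1_0.
The interval has length L = 7/2, and Poincaré/coercivity depend only on L. Here a(u, u) = ∫(u')² + (-6/11)·∫u².
Here c = -6/11 < 0 with |c| < (π/L)² = 4*π^2/49, so coercivity still holds. The condition a(u,u) ≥ α||u||_{H^1}² reads (1−α)∫(u')² ≥ (α−c)∫u². Any admissible α is ≤ 1 (rapidly oscillating u have ∫u²/∫(u')² → 0), and α = 1 would force 0 ≥ (1−c)∫u², impossible since c < 1; so 1−α > 0. By the sharp Poincaré inequality on H^1_0 of an interval of length L, ∫(u')² ≥ (π/L)²∫u² with equality for the first sine mode sin(π(x−x₀)/L) (x₀ the left endpoint), so the inequality holds for all u iff (1−α)(π/L)² ≥ α − c, i.e. α ≤ ((π/L)² + c)/((π/L)² + 1) = (1 + c(L/π)²)/(1 + (L/π)²). (Direct route, valid since c ≤ 0: Poincaré gives c∫u² ≥ c(L/π)²∫(u')², so a(u,u) ≥ (1 + c(L/π)²)∫(u')², while ||u||_{H^1}² ≤ (1 + (L/π)²)∫(u')²; dividing yields the same α.) With (π/L)² = 4*π^2/49 and c = -6/11, the largest admissible constant is α = ((π/L)² + c)/((π/L)² + 1).
Simplifying, α = 2*(-147 + 22*π^2)/(11*(4*π^2 + 49)).


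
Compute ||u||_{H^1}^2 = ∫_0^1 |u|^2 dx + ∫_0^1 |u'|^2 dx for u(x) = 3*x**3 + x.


||u||_{H^1}^2 = 2732/105

The H^1 norm (squared) on an interval (0, L) is
  ||u||_{H^1}^2 = ∫_0^L u(x)^2 dx + ∫_0^L u'(x)^2 dx.
Compute u'(x) = 9*x**2 + 1.
Then u(x)^2 = 9*x**6 + 6*x**4 + x**2 and u'(x)^2 = 81*x**4 + 18*x**2 + 1.
Integrate each monomial from 0 to 1 using ∫_0^1 c·x^n dx = c·1^(n+1)/(n+1):
  ∫_0^1 u(x)^2 dx = ∫_0^1 (9*x^6 + 6*x^4 + x^2) dx. Term by term:
    ∫_0^1 9*x^6 dx = 9/7;  ∫_0^1 6*x^4 dx = 6/5;  ∫_0^1 x^2 dx = 1/3.
  Sum: 9/7 + 6/5 + 1/3 = 296/105.
  ∫_0^1 u'(x)^2 dx = ∫_0^1 (81*x^4 + 18*x^2 + 1) dx. Term by term:
    ∫_0^1 81*x^4 dx = 81/5;  ∫_0^1 18*x^2 dx = 6;  ∫_0^1 1 dx = 1.
  Sum: 81/5 + 6 + 1 = 116/5.
Adding: ||u||_{H^1}^2 = 296/105 + 116/5 = 2732/105.


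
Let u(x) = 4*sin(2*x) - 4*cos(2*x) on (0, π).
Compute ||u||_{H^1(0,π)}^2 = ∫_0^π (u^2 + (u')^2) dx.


||u||_{H^1(0,π)}^2 = 80*π

u'(x) = 8*sin(2*x) + 8*cos(2*x).
Expand u² and (u')² and integrate term by term on (0, π), using: for integers n ≥ 1, ∫_0^π sin²(nx) dx = ∫_0^π cos²(nx) dx = π/2; for n ≠ n', ∫_0^π sin(nx)sin(n'x) dx = ∫_0^π cos(nx)cos(n'x) dx = 0; and by product-to-sum, ∫_0^π sin(nx)cos(n'x) dx = ½∫_0^π [sin((n+n')x) + sin((n−n')x)] dx, which is 0 when n+n' is even and 2n/(n²−n'²) when n+n' is odd (it need not vanish on (0, π)).
  u² squared terms: (-4)²·∫cos(2x)² dx = 16·π/2 = 8*π;  (4)²·∫sin(2x)² dx = 16·π/2 = 8*π.
  u² cross terms: 2·(-4)·(4)·∫cos(2x)·sin(2x) dx = -32·(0) = 0.
  So ∫_0^π u² dx = 8*π + 8*π + 0 = 16*π.
  (u')² squared terms: (8)²·∫cos(2x)² dx = 64·π/2 = 32*π;  (8)²·∫sin(2x)² dx = 64·π/2 = 32*π.
  (u')² cross terms: 2·(8)·(8)·∫cos(2x)·sin(2x) dx = 128·(0) = 0.
  So ∫_0^π (u')² dx = 32*π + 32*π + 0 = 64*π.
||u||_{H^1}^2 = (16*π) + (64*π) = 80*π.


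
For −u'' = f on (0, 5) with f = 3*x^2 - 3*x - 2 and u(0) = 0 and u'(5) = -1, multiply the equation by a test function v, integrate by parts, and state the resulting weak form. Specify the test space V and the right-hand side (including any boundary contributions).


V = {v ∈ H^1(0, 5) : v(0) = 0} (test functions vanish at x = 0 where u is specified); weak form: ∫_0^5 u'v' dx = ∫_0^5 (3*x^2 - 3*x - 2) v dx − v(5) for all v ∈ V.

Multiply both sides by a test function v and integrate from 0 to 5:
  ∫_0^5 −u''(x) v(x) dx = ∫_0^5 f(x) v(x) dx.
Integrate the LHS by parts once:
  ∫_0^5 −u'' v dx = −[u'(x) v(x)]_0^5 + ∫_0^5 u'(x) v'(x) dx.
Thus ∫_0^5 u'(x) v'(x) dx = ∫_0^5 f(x) v(x) dx + [u'(x) v(x)]_0^5.
Choose V so that boundary terms are either known or forced to vanish.
Mixed BC: u(0) = 0 (Dirichlet) and u'(5) = -1 (Neumann). Define V = {v ∈ H^1(0, 5) : v(0) = 0}. Then [u' v]_0^5 = u'(5)·v(5) − u'(0)·0 = − v(5).
Weak formulation: find u (satisfying any essential BC) such that ∫_0^5 u'(x) v'(x) dx = ∫_0^5 f v dx − v(5) for all v ∈ V (Dirichlet at 0 absorbed into V; Neumann datum at x = 5 contributes the boundary term).
Substituting f(x) = 3*x^2 - 3*x - 2, the right-hand side is ∫_0^5 (3*x^2 - 3*x - 2) v dx − v(5).


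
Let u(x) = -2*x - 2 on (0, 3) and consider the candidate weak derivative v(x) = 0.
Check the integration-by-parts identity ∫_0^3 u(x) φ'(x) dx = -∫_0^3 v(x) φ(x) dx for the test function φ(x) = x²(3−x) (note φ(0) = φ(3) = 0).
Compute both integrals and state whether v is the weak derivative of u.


LHS = 27/2, RHS = 0. No, v is not the weak derivative of u.

u(x) = -2*x - 2, classical derivative u'(x) = -2.
φ(x) = x²(3−x), so φ'(x) = 3*x*(2 - x).
Note φ(0) = φ(3) = 0, so the boundary term u·φ vanishes.
LHS = ∫_0^3 u(x) φ'(x) dx = ∫_0^3 (6*x^3 - 6*x^2 - 12*x) dx. Term by term:
  ∫_0^3 6*x^3 dx = 243/2;  ∫_0^3 -6*x^2 dx = -54;  ∫_0^3 -12*x dx = -54.
Sum: 243/2 − 54 − 54 = 27/2.
So LHS = 27/2.
∫_0^3 v(x) φ(x) dx = ∫_0^3 (0) dx. Term by term:
  ∫_0^3 0 dx = 0.
So RHS = -∫_0^3 v(x) φ(x) dx = 0.
LHS − RHS = 27/2 ≠ 0, so the identity fails.
(For a valid weak derivative the identity must hold for EVERY test function, in particular this one. The failure shows v is NOT the weak derivative of u.)
Correct weak derivative would be u'(x) = -2.


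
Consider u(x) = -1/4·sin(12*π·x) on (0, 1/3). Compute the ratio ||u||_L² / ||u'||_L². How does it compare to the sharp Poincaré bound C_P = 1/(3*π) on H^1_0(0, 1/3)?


||u||_L² / ||u'||_L² = 1/(12*π) < C_P = 1/(3*π).

u(x) = -1/4·sin(12*π·x), so u'(x) = -3*π*cos(12*π*x).
Writing u(x) = A·sin(kπx/L) with A = -1/4 and k = 4, use ∫_0^L sin²(kπx/L) dx = L/2 and ∫_0^L cos²(kπx/L) dx = L/2.
u² = 1/16·sin²(12*π·x) and (u')² = 9*π^2·cos²(12*π·x), and each of sin², cos² integrates to L/2 = 1/6 over (0, 1/3).
∫_0^1/3 u² dx = 1/96, so ||u||_L² = sqrt(6)/24.
∫_0^1/3 (u')² dx = 3*π^2/2, so ||u'||_L² = sqrt(6)*π/2.
Ratio ||u||_L² / ||u'||_L² = 1/(12*π).
Sharp Poincaré constant on H^1_0(0, 1/3) is C_P = L/π = 1/(3*π), achieved by sin(3*π·x).
This is the k = 4 harmonic; the ratio L/(kπ) is strictly less than C_P = L/π, consistent with the sharp inequality ||u||_L² ≤ C_P ||u'||_L².


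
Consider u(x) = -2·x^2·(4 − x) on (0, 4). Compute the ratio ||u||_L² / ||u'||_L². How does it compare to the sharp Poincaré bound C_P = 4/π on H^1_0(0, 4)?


||u||_L² / ||u'||_L² = 2*sqrt(14)/7 < C_P = 4/π.

u(x) = -2·x^2·(4 − x), so u'(x) = 2*x*(3*x - 8).
u(x) = -2·x^2·(4 − x) vanishes at x = 0 and x = 4, so u ∈ H^1_0(0, 4). Differentiate via the product rule and integrate the resulting polynomials term by term.
  ∫_0^4 u² dx = ∫_0^4 (4*x^6 - 32*x^5 + 64*x^4) dx. Term by term:
    ∫_0^4 4*x^6 dx = 65536/7;  ∫_0^4 -32*x^5 dx = -65536/3;  ∫_0^4 64*x^4 dx = 65536/5.
  Sum: 65536/7 − 65536/3 + 65536/5 = 65536/105.
  ∫_0^4 (u')² dx = ∫_0^4 (36*x^4 - 192*x^3 + 256*x^2) dx. Term by term:
    ∫_0^4 36*x^4 dx = 36864/5;  ∫_0^4 -192*x^3 dx = -12288;  ∫_0^4 256*x^2 dx = 16384/3.
  Sum: 36864/5 − 12288 + 16384/3 = 8192/15.
∫_0^4 u² dx = 65536/105, so ||u||_L² = 256*sqrt(105)/105.
∫_0^4 (u')² dx = 8192/15, so ||u'||_L² = 64*sqrt(30)/15.
Ratio ||u||_L² / ||u'||_L² = 2*sqrt(14)/7.
Sharp Poincaré constant on H^1_0(0, 4) is C_P = L/π = 4/π, achieved by sin(π/4·x).
A polynomial bump cannot attain the sharp Poincaré constant (only the first sine eigenfunction does), so the ratio is strictly less than C_P, consistent with ||u||_L² ≤ C_P ||u'||_L².


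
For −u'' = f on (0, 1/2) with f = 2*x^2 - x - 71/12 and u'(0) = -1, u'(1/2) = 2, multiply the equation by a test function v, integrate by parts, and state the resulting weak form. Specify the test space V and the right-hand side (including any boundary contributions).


V = H^1(0, 1/2) (v unrestricted at boundary; u is determined up to an additive constant); weak form: ∫_0^1/2 u'v' dx = ∫_0^1/2 (2*x^2 - x - 71/12) v dx + 2·v(1/2) + v(0) for all v ∈ V.

Multiply both sides by a test function v and integrate from 0 to 1/2:
  ∫_0^1/2 −u''(x) v(x) dx = ∫_0^1/2 f(x) v(x) dx.
Integrate the LHS by parts once:
  ∫_0^1/2 −u'' v dx = −[u'(x) v(x)]_0^1/2 + ∫_0^1/2 u'(x) v'(x) dx.
Thus ∫_0^1/2 u'(x) v'(x) dx = ∫_0^1/2 f(x) v(x) dx + [u'(x) v(x)]_0^1/2.
Choose V so that boundary terms are either known or forced to vanish.
u has inhomogeneous Neumann u'(0) = -1, u'(1/2) = 2. [u' v]_0^1/2 = (2)·v(1/2) − (-1)·v(0) = 2·v(1/2) + v(0). Take V = H^1(0, 1/2); boundary term becomes part of RHS.
Weak formulation: find u (satisfying any essential BC) such that ∫_0^1/2 u'(x) v'(x) dx = ∫_0^1/2 f v dx + 2·v(1/2) + v(0) for all v ∈ V (Neumann data are natural BCs: they enter the RHS as boundary terms).
Substituting f(x) = 2*x^2 - x - 71/12, the right-hand side is ∫_0^1/2 (2*x^2 - x - 71/12) v dx + 2·v(1/2) + v(0).
Compatibility check (pure Neumann): taking v ≡ 1 ∈ V gives 0 = ∫_0^1/2 f dx + (2) − (-1), i.e. ∫_0^1/2 f dx must equal u'(0) − u'(1/2) = -3. Indeed ∫_0^1/2 (2*x^2 - x - 71/12) dx = -3, so the data are compatible. The solution is then unique only up to an additive constant (fix it e.g. by requiring ∫_0^1/2 u dx = 0).


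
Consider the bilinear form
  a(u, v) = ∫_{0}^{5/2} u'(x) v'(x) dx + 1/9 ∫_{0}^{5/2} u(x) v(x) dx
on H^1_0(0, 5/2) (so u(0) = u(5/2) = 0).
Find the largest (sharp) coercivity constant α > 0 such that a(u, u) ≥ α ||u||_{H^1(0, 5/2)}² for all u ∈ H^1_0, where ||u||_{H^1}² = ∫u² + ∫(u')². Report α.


α = (25 + 36*π^2)/(9*(25 + 4*π^2))

Coercivity of a(·,·) on H^1_0(0, 5/2) means a(u, u) ≥ α ||u||_{H^1}² for every u ∈ H^1_0.
The interval has length L = 5/2, and Poincaré/coercivity depend only on L. Here a(u, u) = ∫(u')² + (1/9)·∫u².
Here 0 < c = 1/9 < 1. The condition a(u,u) ≥ α||u||_{H^1}² reads (1−α)∫(u')² ≥ (α−c)∫u². Any admissible α is ≤ 1 (rapidly oscillating u have ∫u²/∫(u')² → 0), and α = 1 would force 0 ≥ (1−c)∫u², impossible since c < 1; so 1−α > 0. By the sharp Poincaré inequality on H^1_0 of an interval of length L, ∫(u')² ≥ (π/L)²∫u² with equality for the first sine mode sin(π(x−x₀)/L) (x₀ the left endpoint), so the inequality holds for all u iff (1−α)(π/L)² ≥ α − c, i.e. α ≤ ((π/L)² + c)/((π/L)² + 1) = (1 + c(L/π)²)/(1 + (L/π)²). With (π/L)² = 4*π^2/25 and c = 1/9, the largest admissible constant is α = ((π/L)² + c)/((π/L)² + 1).
Simplifying, α = (25 + 36*π^2)/(9*(25 + 4*π^2)).
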